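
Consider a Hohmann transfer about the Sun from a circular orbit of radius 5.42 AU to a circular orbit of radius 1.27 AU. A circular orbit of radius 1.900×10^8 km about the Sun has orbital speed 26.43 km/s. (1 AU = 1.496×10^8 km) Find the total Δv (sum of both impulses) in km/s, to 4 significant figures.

Δv = 12.12 km/s

From the circular-orbit relation v² = μ/r at r = 1.900×10^8 km: μ = v²r = (26.43)² × 1.900×10^8 = 1.32724×10^11 km³/s².
In km: r₁ = 5.42 × 1.496×10^8 = 8.10832×10^8 km; r₂ = 1.27 × 1.496×10^8 = 1.89992×10^8 km.
The Hohmann ellipse has a_t = (r₁ + r₂)/2 = 5.00412×10^8 km.
Circular speed at r₁: v₁ = √(μ/r₁) = √(1.32724×10^11/8.10832×10^8) = 12.794 km/s.
On the transfer ellipse at r₁, vis-viva gives v_a = √[μ(2/r₁ − 1/a_t)] = 7.8834 km/s.
First burn Δv₁ = |v_a − v₁| = 4.911 km/s.
At r₂, v₂ = √(μ/r₂) = 26.431 km/s.
Transfer-orbit speed at r₂: v_p = √[μ(2/r₂ − 1/a_t)] = 33.644 km/s.
Second burn Δv₂ = |v₂ − v_p| = 7.213 km/s.
Total Δv = Δv₁ + Δv₂ = 12.12 km/s.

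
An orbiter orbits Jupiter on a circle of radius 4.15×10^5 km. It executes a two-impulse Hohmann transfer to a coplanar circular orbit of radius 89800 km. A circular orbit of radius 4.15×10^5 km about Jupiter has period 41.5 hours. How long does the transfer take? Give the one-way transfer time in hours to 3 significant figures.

From Kepler's third law T² = 4π²r³/μ at r = 4.15×10^5 km, T = 41.5 hours = 41.5 × 3600 s = 1.494×10^5 s: μ = 4π²r³/T² = 1.26416×10^8 km³/s².
Transfer-ellipse semi-major axis a_t = (r₁ + r₂)/2 = (4.150×10^5 + 89800)/2 = 2.524×10^5 km.
Half the transfer-orbit period gives t = π√(a_t³/μ) = 35430 s.
Converting: 35430 s ÷ 3600 s/hour = 9.84 hours.

t = 9.84 hours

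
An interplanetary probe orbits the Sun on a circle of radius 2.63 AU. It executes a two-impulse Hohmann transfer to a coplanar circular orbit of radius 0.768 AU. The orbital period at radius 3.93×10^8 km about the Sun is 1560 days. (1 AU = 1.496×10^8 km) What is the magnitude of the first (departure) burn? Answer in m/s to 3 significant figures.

Δv₁ = 6000 m/s

From Kepler's third law T² = 4π²r³/μ at r = 3.93×10^8 km, T = 1560 days = 1560 × 86400 s = 1.34784×10^8 s: μ = 4π²r³/T² = 1.31905×10^11 km³/s².
In km: r₁ = 2.63 × 1.496×10^8 = 3.93448×10^8 km; r₂ = 0.768 × 1.496×10^8 = 1.148928×10^8 km.
The Hohmann ellipse has a_t = (r₁ + r₂)/2 = 2.541704×10^8 km.
On the circular orbit at r = 3.93448×10^8 km, v_c = √(μ/r) = 18.31 km/s.
Vis-viva on the transfer ellipse at r = 3.93448×10^8 km gives v_t = √[μ(2/r − 1/a_t)] = 12.31 km/s.
Δv₁ = |v_t − v_c| = |12.31 − 18.31| = 6.000 km/s.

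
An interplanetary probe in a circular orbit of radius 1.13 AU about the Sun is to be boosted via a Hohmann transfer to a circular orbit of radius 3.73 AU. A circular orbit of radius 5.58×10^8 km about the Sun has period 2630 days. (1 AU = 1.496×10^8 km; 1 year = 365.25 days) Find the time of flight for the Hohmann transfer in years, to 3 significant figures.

From Kepler's third law T² = 4π²r³/μ at r = 5.58×10^8 km, T = 2630 days = 2630 × 86400 s = 2.27232×10^8 s: μ = 4π²r³/T² = 1.32838×10^11 km³/s².
In km: r₁ = 1.13 × 1.496×10^8 = 1.69048×10^8 km; r₂ = 3.73 × 1.496×10^8 = 5.58008×10^8 km.
Semi-major axis of the transfer orbit: a_t = (1.69048×10^8 + 5.58008×10^8)/2 = 3.63528×10^8 km.
By Kepler's third law the transfer-orbit period is T = 2π√(a_t³/μ), so t = T/2 = 5.974×10^7 s.
Converting: 5.974×10^7 s ÷ 3.15576×10^7 s/year (365.25 × 86400) = 1.89 years.

t = 1.89 years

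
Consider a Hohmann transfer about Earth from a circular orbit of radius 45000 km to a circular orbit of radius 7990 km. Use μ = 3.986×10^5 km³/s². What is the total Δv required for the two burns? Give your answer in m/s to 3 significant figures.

Δv = 3480 m/s

Semi-major axis of the transfer orbit: a_t = (45000 + 7990)/2 = 26495 km.
At r₁ the circular-orbit speed is v₁ = √(μ/r₁) = 2.976 km/s.
On the transfer ellipse at r₁, vis-viva gives v_a = √[μ(2/r₁ − 1/a_t)] = 1.634 km/s.
First burn Δv₁ = |v_a − v₁| = 1.342 km/s.
Circular speed at r₂: v₂ = √(μ/r₂) = 7.063 km/s.
Transfer-orbit speed at r₂: v_p = √[μ(2/r₂ − 1/a_t)] = 9.205 km/s.
Second burn Δv₂ = |v₂ − v_p| = 2.142 km/s.
Total Δv = Δv₁ + Δv₂ = 3.484 km/s.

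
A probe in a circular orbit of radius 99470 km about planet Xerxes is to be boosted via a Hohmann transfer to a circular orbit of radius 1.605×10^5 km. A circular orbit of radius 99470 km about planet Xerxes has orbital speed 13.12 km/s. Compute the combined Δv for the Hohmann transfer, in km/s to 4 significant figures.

Δv = 2.752 km/s

From the circular-orbit relation v² = μ/r at r = 99470 km: μ = v²r = (13.12)² × 99470 = 1.71222×10^7 km³/s².
Semi-major axis of the transfer orbit: a_t = (99470 + 1.605×10^5)/2 = 1.29985×10^5 km.
At r₁ the circular-orbit speed is v₁ = √(μ/r₁) = 13.120 km/s.
On the transfer ellipse at r₁, vis-viva equation gives v_p = √[μ(2/r₁ − 1/a_t)] = 14.579 km/s.
First burn Δv₁ = |v_p − v₁| = 1.459 km/s.
Circular speed at r₂: v₂ = √(μ/r₂) = 10.3286 km/s.
Transfer-orbit speed at r₂: v_a = √[μ(2/r₂ − 1/a_t)] = 9.03528 km/s.
Second burn Δv₂ = |v₂ − v_a| = 1.293 km/s.
Δv = Δv₁ + Δv₂ = 1.459 + 1.293 = 2.752 km/s.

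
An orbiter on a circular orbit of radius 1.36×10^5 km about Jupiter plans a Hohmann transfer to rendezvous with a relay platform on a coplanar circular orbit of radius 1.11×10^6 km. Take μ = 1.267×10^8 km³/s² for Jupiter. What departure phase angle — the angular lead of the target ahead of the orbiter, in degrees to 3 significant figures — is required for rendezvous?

φ = 104°

The Hohmann ellipse has a_t = (r₁ + r₂)/2 = 6.230×10^5 km.
Transfer time t = π√(a_t³/μ) = 1.372×10^5 s.
The target's mean motion on its circular orbit is ω₂ = √(μ/r₂³) = 9.625×10^-6 rad/s.
Angle swept by the target during transfer: ω₂·t = 1.321 rad = 75.69°.
Arrival is 180° from departure on the ellipse, so φ = 180° − 75.69° = 104°.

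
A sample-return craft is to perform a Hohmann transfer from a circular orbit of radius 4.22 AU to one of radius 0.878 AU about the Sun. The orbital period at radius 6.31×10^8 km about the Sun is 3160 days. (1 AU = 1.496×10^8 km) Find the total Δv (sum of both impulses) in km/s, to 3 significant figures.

From Kepler's third law T² = 4π²r³/μ at r = 6.31×10^8 km, T = 3160 days = 3160 × 86400 s = 2.73024×10^8 s: μ = 4π²r³/T² = 1.33060×10^11 km³/s².
In km: r₁ = 4.22 × 1.496×10^8 = 6.31312×10^8 km; r₂ = 0.878 × 1.496×10^8 = 1.313488×10^8 km.
The Hohmann ellipse has a_t = (r₁ + r₂)/2 = 3.813304×10^8 km.
Circular speed at r₁: v₁ = √(μ/r₁) = √(1.33060×10^11/6.31312×10^8) = 14.5178 km/s.
Transfer-orbit speed at r₁ (vis-viva): v_a = √[μ(2/r₁ − 1/a_t)] = 8.52047 km/s.
First burn Δv₁ = |v_a − v₁| = 5.997 km/s.
At r₂, v₂ = √(μ/r₂) = 31.828 km/s.
Transfer-orbit speed at r₂: v_p = √[μ(2/r₂ − 1/a_t)] = 40.953 km/s.
Second burn Δv₂ = |v₂ − v_p| = 9.125 km/s.
Total Δv = Δv₁ + Δv₂ = 15.12 km/s.

Δv = 15.1 km/s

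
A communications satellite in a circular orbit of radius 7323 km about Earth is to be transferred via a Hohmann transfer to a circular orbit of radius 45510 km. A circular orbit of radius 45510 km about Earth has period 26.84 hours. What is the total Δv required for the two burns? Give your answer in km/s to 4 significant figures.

Δv = 3.707 km/s

From Kepler's third law T² = 4π²r³/μ at r = 45510 km, T = 26.84 hours = 26.84 × 3600 s = 96624 s: μ = 4π²r³/T² = 3.98575×10^5 km³/s².
Transfer-ellipse semi-major axis a_t = (r₁ + r₂)/2 = (7323 + 45510)/2 = 26416.5 km.
At r₁ the circular-orbit speed is v₁ = √(μ/r₁) = 7.3775 km/s.
Transfer-orbit speed at r₁ (vis-viva): v_p = √[μ(2/r₁ − 1/a_t)] = 9.6834 km/s.
First burn Δv₁ = |v_p − v₁| = 2.306 km/s.
Circular speed at r₂: v₂ = √(μ/r₂) = 2.959 km/s.
Transfer-orbit speed at r₂: v_a = √[μ(2/r₂ − 1/a_t)] = 1.558 km/s.
Second burn Δv₂ = |v₂ − v_a| = 1.401 km/s.
Total Δv = Δv₁ + Δv₂ = 3.707 km/s.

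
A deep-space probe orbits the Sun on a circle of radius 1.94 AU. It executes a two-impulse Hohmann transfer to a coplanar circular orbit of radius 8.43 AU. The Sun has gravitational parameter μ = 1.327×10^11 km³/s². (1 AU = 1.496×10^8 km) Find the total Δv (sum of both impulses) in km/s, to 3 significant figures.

In km: r₁ = 1.94 × 1.496×10^8 = 2.90224×10^8 km; r₂ = 8.43 × 1.496×10^8 = 1.261128×10^9 km.
Transfer-ellipse semi-major axis a_t = (r₁ + r₂)/2 = (2.90224×10^8 + 1.261128×10^9)/2 = 7.75676×10^8 km.
At r₁ the circular-orbit speed is v₁ = √(μ/r₁) = 21.383 km/s.
On the transfer ellipse at r₁, vis-viva equation gives v_p = √[μ(2/r₁ − 1/a_t)] = 27.265 km/s.
First burn Δv₁ = |v_p − v₁| = 5.882 km/s.
Circular speed at r₂: v₂ = √(μ/r₂) = 10.2578 km/s.
Transfer-orbit speed at r₂: v_a = √[μ(2/r₂ − 1/a_t)] = 6.27455 km/s.
Second burn Δv₂ = |v₂ − v_a| = 3.983 km/s.
Δv = Δv₁ + Δv₂ = 5.882 + 3.983 = 9.865 km/s.

Δv = 9.87 km/s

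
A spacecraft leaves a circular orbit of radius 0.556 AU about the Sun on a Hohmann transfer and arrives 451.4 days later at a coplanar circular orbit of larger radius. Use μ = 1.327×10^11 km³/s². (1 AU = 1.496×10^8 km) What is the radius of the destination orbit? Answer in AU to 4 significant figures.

In km: r₁ = 0.556 × 1.496×10^8 = 8.31776×10^7 km.
Transfer time t = 451.4 days = 3.900096×10^7 s, and t = π√(a_t³/μ).
So a_t = (μ t²/π²)^(1/3) = (1.327×10^11 × (3.900096×10^7)² / π²)^(1/3) = 2.7347×10^8 km.
Since a_t = (r₁ + r₂)/2, r₂ = 2a_t − r₁ = 2×2.7347×10^8 − 8.31776×10^7 = 4.637624×10^8 km.
In AU: r₂ = 4.637624×10^8 / 1.496×10^8 = 3.100 AU.

r₂ = 3.100 AU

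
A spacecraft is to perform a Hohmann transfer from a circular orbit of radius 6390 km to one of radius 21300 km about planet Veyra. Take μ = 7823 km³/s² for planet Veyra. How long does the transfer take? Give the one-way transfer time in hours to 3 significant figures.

Transfer-ellipse semi-major axis a_t = (r₁ + r₂)/2 = (6390 + 21300)/2 = 13845 km.
By Kepler's third law the transfer-orbit period is T = 2π√(a_t³/μ), so t = T/2 = 57860 s.
Converting: 57860 s ÷ 3600 s/hour = 16.1 hours.

t = 16.1 hours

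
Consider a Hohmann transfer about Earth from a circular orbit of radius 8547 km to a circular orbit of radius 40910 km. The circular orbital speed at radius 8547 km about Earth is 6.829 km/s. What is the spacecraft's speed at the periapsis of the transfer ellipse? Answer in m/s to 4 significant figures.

v = 8784 m/s

From the circular-orbit relation v² = μ/r at r = 8547 km: μ = v²r = (6.829)² × 8547 = 3.98591×10^5 km³/s².
The Hohmann ellipse has a_t = (r₁ + r₂)/2 = 24728.5 km.
The periapsis of the transfer ellipse is at r = 8547 km.
Vis-viva: v = √[μ(2/r − 1/a_t)] = √[3.98591×10^5 × (2/8547 − 1/24728.5)] = 8.784 km/s.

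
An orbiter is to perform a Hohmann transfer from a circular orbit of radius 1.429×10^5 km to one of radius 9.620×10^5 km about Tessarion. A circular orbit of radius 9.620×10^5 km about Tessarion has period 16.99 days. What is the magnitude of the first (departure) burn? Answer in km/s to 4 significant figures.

From Kepler's third law T² = 4π²r³/μ at r = 9.620×10^5 km, T = 16.99 days = 16.99 × 86400 s = 1.467936×10^6 s: μ = 4π²r³/T² = 1.63106×10^7 km³/s².
Semi-major axis of the transfer orbit: a_t = (1.429×10^5 + 9.620×10^5)/2 = 5.5245×10^5 km.
On the circular orbit at r = 1.429×10^5 km, v_c = √(μ/r) = 10.684 km/s.
Transfer-orbit speed at the same r (vis-viva, a = a_t): v_t = √[μ(2/r − 1/a_t)] = 14.098 km/s.
Δv₁ = |v_t − v_c| = |14.098 − 10.684| = 3.414 km/s.

Δv₁ = 3.414 km/s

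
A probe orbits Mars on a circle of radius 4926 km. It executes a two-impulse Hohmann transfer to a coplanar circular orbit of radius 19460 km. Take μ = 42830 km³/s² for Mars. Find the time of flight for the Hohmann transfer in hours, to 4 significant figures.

The Hohmann ellipse has a_t = (r₁ + r₂)/2 = 12193 km.
Half the transfer-orbit period gives t = π√(a_t³/μ) = 20438 s.
Converting: 20438 s ÷ 3600 s/hour = 5.677 hours.

t = 5.677 hours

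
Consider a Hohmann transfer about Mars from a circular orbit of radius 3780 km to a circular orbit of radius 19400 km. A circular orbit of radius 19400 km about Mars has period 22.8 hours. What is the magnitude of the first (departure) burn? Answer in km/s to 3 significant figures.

From Kepler's third law T² = 4π²r³/μ at r = 19400 km, T = 22.8 hours = 22.8 × 3600 s = 82080 s: μ = 4π²r³/T² = 42784.9 km³/s².
Semi-major axis of the transfer orbit: a_t = (3780 + 19400)/2 = 11590 km.
Circular speed at r = 3780 km: v_c = √(μ/r) = 3.3643 km/s.
Vis-viva on the transfer ellipse at r = 3780 km gives v_t = √[μ(2/r − 1/a_t)] = 4.3527 km/s.
Δv₁ = |v_t − v_c| = |4.3527 − 3.3643| = 0.9884 km/s.

Δv₁ = 0.988 km/s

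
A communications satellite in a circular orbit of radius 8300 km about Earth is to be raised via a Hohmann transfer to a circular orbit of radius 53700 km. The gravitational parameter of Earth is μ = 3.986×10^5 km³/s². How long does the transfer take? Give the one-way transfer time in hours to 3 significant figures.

Semi-major axis of the transfer orbit: a_t = (8300 + 53700)/2 = 31000 km.
By Kepler's third law the transfer-orbit period is T = 2π√(a_t³/μ), so t = T/2 = 27160 s.
Converting: 27160 s ÷ 3600 s/hour = 7.54 hours.

t = 7.54 hours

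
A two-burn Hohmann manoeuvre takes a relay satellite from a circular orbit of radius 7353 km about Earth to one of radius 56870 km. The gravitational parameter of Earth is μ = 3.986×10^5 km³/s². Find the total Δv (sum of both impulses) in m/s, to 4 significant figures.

Semi-major axis of the transfer orbit: a_t = (7353 + 56870)/2 = 32111.5 km.
Circular speed at r₁: v₁ = √(μ/r₁) = √(3.986×10^5/7353) = 7.3627 km/s.
On the transfer ellipse at r₁, v² = μ(2/r − 1/a) gives v_p = √[μ(2/r₁ − 1/a_t)] = 9.7982 km/s.
First burn Δv₁ = |v_p − v₁| = 2.4355 km/s.
Circular speed at r₂: v₂ = √(μ/r₂) = 2.64745 km/s.
Transfer-orbit speed at r₂: v_a = √[μ(2/r₂ − 1/a_t)] = 1.26686 km/s.
Second burn Δv₂ = |v₂ − v_a| = 1.3806 km/s.
Total Δv = Δv₁ + Δv₂ = 3.816 km/s.

Δv = 3816 m/s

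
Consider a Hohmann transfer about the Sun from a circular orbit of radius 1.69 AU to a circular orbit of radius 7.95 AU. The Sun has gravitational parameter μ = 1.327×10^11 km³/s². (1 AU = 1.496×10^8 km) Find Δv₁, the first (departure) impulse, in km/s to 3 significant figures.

Δv₁ = 6.51 km/s

In km: r₁ = 1.69 × 1.496×10^8 = 2.52824×10^8 km; r₂ = 7.95 × 1.496×10^8 = 1.18932×10^9 km.
Transfer-ellipse semi-major axis a_t = (r₁ + r₂)/2 = (2.52824×10^8 + 1.18932×10^9)/2 = 7.21072×10^8 km.
On the circular orbit at r = 2.52824×10^8 km, v_c = √(μ/r) = 22.910 km/s.
Transfer-orbit speed at the same r (vis-viva, a = a_t): v_t = √[μ(2/r − 1/a_t)] = 29.423 km/s.
Δv₁ = |v_t − v_c| = |29.423 − 22.910| = 6.513 km/s.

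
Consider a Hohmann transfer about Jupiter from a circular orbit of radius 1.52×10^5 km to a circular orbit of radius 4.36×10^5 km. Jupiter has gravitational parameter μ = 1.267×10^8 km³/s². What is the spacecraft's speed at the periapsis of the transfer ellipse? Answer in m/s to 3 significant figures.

Semi-major axis of the transfer orbit: a_t = (1.520×10^5 + 4.360×10^5)/2 = 2.940×10^5 km.
At periapsis, r = 1.520×10^5 km.
Applying v² = μ(2/r − 1/a_t): v = 35.16 km/s.

v = 35200 m/s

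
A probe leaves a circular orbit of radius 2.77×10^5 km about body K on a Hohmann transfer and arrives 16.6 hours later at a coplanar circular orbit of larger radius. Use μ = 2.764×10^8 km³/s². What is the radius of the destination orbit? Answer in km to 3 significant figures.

Transfer time t = 16.6 hours = 59760 s, and t = π√(a_t³/μ).
So a_t = (μ t²/π²)^(1/3) = (2.764×10^8 × (59760)² / π²)^(1/3) = 4.6418×10^5 km.
Since a_t = (r₁ + r₂)/2, r₂ = 2a_t − r₁ = 2×4.6418×10^5 − 2.770×10^5 = 6.5136×10^5 km.

r₂ = 6.51×10^5 km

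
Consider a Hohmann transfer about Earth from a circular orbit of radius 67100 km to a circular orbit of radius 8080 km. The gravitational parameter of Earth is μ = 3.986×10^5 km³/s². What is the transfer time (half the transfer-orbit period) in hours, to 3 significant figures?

t = 10.1 hours

Transfer-ellipse semi-major axis a_t = (r₁ + r₂)/2 = (67100 + 8080)/2 = 37590 km.
Transfer time t = π√(a_t³/μ) = π√((37590)³ / 3.986×10^5) = 36270 s.
Converting: 36270 s ÷ 3600 s/hour = 10.1 hours.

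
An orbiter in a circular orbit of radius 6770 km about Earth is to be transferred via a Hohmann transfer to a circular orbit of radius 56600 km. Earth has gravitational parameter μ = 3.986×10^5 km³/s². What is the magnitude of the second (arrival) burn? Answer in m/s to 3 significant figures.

Δv₂ = 1430 m/s

The Hohmann ellipse has a_t = (r₁ + r₂)/2 = 31685 km.
On the circular orbit at r = 56600 km, v_c = √(μ/r) = 2.654 km/s.
Vis-viva on the transfer ellipse at r = 56600 km gives v_t = √[μ(2/r − 1/a_t)] = 1.227 km/s.
Δv₂ = |v_t − v_c| = |1.227 − 2.654| = 1.427 km/s.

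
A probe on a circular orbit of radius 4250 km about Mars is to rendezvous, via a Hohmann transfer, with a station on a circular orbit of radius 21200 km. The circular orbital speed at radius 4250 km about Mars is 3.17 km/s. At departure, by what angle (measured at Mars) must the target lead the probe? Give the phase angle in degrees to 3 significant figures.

From the circular-orbit relation v² = μ/r at r = 4250 km: μ = v²r = (3.17)² × 4250 = 42707.8 km³/s².
Transfer-ellipse semi-major axis a_t = (r₁ + r₂)/2 = (4250 + 21200)/2 = 12725 km.
The half-period of the transfer ellipse is t = π√(a_t³/μ) = 21820 s.
Target angular speed ω₂ = √(μ/r₂³) = 6.695×10^-5 rad/s.
Angle swept by the target during transfer: ω₂·t = 1.461 rad = 83.71°.
The probe traverses 180° on the transfer ellipse, so the target must lead by 180° − 83.71° = 96.3°.

φ = 96.3°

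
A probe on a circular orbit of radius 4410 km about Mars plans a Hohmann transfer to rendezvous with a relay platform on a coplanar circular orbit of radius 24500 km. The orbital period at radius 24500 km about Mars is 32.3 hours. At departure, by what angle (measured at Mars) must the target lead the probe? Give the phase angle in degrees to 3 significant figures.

φ = 98.4°

From Kepler's third law T² = 4π²r³/μ at r = 24500 km, T = 32.3 hours = 32.3 × 3600 s = 1.1628×10^5 s: μ = 4π²r³/T² = 42938.6 km³/s².
Semi-major axis of the transfer orbit: a_t = (4410 + 24500)/2 = 14455 km.
Transfer time t = π√(a_t³/μ) = 26350 s.
Target angular speed ω₂ = √(μ/r₂³) = 5.403×10^-5 rad/s.
Angle swept by the target during transfer: ω₂·t = 1.4237 rad = 81.57°.
The probe traverses 180° on the transfer ellipse, so the target must lead by 180° − 81.57° = 98.4°.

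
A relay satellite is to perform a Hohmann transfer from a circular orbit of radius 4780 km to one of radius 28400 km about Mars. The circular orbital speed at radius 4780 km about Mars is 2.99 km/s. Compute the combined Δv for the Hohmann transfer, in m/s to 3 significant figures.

Δv = 1490 m/s

From the circular-orbit relation v² = μ/r at r = 4780 km: μ = v²r = (2.99)² × 4780 = 42733.7 km³/s².
The Hohmann ellipse has a_t = (r₁ + r₂)/2 = 16590 km.
At r₁ the circular-orbit speed is v₁ = √(μ/r₁) = 2.9900 km/s.
On the transfer ellipse at r₁, vis-viva gives v_p = √[μ(2/r₁ − 1/a_t)] = 3.9121 km/s.
First burn Δv₁ = |v_p − v₁| = 0.9221 km/s.
At r₂, v₂ = √(μ/r₂) = 1.22666 km/s.
Transfer-orbit speed at r₂: v_a = √[μ(2/r₂ − 1/a_t)] = 0.658441 km/s.
Second burn Δv₂ = |v₂ − v_a| = 0.5682 km/s.
Δv = Δv₁ + Δv₂ = 0.9221 + 0.5682 = 1.490 km/s.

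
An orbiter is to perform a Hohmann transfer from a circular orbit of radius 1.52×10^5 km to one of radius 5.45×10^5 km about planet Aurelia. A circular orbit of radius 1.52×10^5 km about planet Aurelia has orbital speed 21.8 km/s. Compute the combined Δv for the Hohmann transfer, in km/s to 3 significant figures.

Δv = 9.37 km/s

From the circular-orbit relation v² = μ/r at r = 1.52×10^5 km: μ = v²r = (21.8)² × 1.52×10^5 = 7.22365×10^7 km³/s².
The Hohmann ellipse has a_t = (r₁ + r₂)/2 = 3.485×10^5 km.
At r₁ the circular-orbit speed is v₁ = √(μ/r₁) = 21.8000 km/s.
Transfer-orbit speed at r₁ (v² = μ(2/r − 1/a)): v_p = √[μ(2/r₁ − 1/a_t)] = 27.2617 km/s.
First burn Δv₁ = |v_p − v₁| = 5.4617 km/s.
Circular speed at r₂: v₂ = √(μ/r₂) = 11.5128 km/s.
Transfer-orbit speed at r₂: v_a = √[μ(2/r₂ − 1/a_t)] = 7.60327 km/s.
Second burn Δv₂ = |v₂ − v_a| = 3.9095 km/s.
Δv = Δv₁ + Δv₂ = 5.4617 + 3.9095 = 9.371 km/s.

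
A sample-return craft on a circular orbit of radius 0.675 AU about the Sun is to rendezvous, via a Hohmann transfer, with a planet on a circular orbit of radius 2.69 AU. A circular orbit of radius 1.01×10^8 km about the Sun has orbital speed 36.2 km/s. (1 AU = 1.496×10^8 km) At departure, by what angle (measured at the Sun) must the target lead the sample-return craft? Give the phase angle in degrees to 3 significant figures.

φ = 91.0°

From the circular-orbit relation v² = μ/r at r = 1.01×10^8 km: μ = v²r = (36.2)² × 1.01×10^8 = 1.32354×10^11 km³/s².
In km: r₁ = 0.675 × 1.496×10^8 = 1.0098×10^8 km; r₂ = 2.69 × 1.496×10^8 = 4.02424×10^8 km.
Transfer-ellipse semi-major axis a_t = (r₁ + r₂)/2 = (1.0098×10^8 + 4.02424×10^8)/2 = 2.51702×10^8 km.
Transfer time t = π√(a_t³/μ) = 3.448×10^7 s.
Target angular speed ω₂ = √(μ/r₂³) = 4.507×10^-8 rad/s.
Angle swept by the target during transfer: ω₂·t = 1.554 rad = 89.04°.
The sample-return craft traverses 180° on the transfer ellipse, so the target must lead by 180° − 89.04° = 91.0°.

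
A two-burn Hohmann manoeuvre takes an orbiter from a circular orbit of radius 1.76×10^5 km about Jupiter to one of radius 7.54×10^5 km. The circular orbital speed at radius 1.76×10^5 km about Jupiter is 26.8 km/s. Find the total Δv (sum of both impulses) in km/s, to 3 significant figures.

From the circular-orbit relation v² = μ/r at r = 1.76×10^5 km: μ = v²r = (26.8)² × 1.76×10^5 = 1.26410×10^8 km³/s².
The Hohmann ellipse has a_t = (r₁ + r₂)/2 = 4.650×10^5 km.
Circular speed at r₁: v₁ = √(μ/r₁) = √(1.26410×10^8/1.760×10^5) = 26.800 km/s.
On the transfer ellipse at r₁, vis-viva gives v_p = √[μ(2/r₁ − 1/a_t)] = 34.127 km/s.
First burn Δv₁ = |v_p − v₁| = 7.327 km/s.
At r₂, v₂ = √(μ/r₂) = 12.948 km/s.
Transfer-orbit speed at r₂: v_a = √[μ(2/r₂ − 1/a_t)] = 7.9659 km/s.
Second burn Δv₂ = |v₂ − v_a| = 4.982 km/s.
Δv = Δv₁ + Δv₂ = 7.327 + 4.982 = 12.31 km/s.

Δv = 12.3 km/s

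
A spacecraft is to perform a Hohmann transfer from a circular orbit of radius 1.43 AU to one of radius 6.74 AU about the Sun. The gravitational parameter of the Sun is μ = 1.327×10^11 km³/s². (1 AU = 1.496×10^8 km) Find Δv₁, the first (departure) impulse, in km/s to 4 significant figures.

In km: r₁ = 1.43 × 1.496×10^8 = 2.13928×10^8 km; r₂ = 6.74 × 1.496×10^8 = 1.008304×10^9 km.
The Hohmann ellipse has a_t = (r₁ + r₂)/2 = 6.11116×10^8 km.
Circular speed at r = 2.13928×10^8 km: v_c = √(μ/r) = 24.906 km/s.
Transfer-orbit speed at the same r (vis-viva, a = a_t): v_t = √[μ(2/r − 1/a_t)] = 31.992 km/s.
Δv₁ = |v_t − v_c| = |31.992 − 24.906| = 7.086 km/s.

Δv₁ = 7.086 km/s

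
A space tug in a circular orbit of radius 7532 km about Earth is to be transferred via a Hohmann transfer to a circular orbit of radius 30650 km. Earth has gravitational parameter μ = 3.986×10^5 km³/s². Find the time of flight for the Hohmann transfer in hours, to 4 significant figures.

t = 3.646 hours

Transfer-ellipse semi-major axis a_t = (r₁ + r₂)/2 = (7532 + 30650)/2 = 19091 km.
Transfer time t = π√(a_t³/μ) = π√((19091)³ / 3.986×10^5) = 13126 s.
Converting: 13126 s ÷ 3600 s/hour = 3.646 hours.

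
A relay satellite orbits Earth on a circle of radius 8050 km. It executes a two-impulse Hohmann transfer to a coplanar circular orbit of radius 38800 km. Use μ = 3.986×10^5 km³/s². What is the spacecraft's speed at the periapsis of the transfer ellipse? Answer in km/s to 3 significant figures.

Transfer-ellipse semi-major axis a_t = (r₁ + r₂)/2 = (8050 + 38800)/2 = 23425 km.
The periapsis of the transfer ellipse is at r = 8050 km.
Vis-viva: v = √[μ(2/r − 1/a_t)] = √[3.986×10^5 × (2/8050 − 1/23425)] = 9.056 km/s.

v = 9.06 km/s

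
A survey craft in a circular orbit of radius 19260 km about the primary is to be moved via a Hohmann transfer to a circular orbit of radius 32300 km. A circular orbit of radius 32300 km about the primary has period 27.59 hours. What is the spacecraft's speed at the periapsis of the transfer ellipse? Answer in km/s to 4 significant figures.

v = 2.962 km/s

From Kepler's third law T² = 4π²r³/μ at r = 32300 km, T = 27.59 hours = 27.59 × 3600 s = 99324 s: μ = 4π²r³/T² = 1.34852×10^5 km³/s².
Semi-major axis of the transfer orbit: a_t = (19260 + 32300)/2 = 25780 km.
The periapsis of the transfer ellipse is at r = 19260 km.
Applying v² = μ(2/r − 1/a_t): v = 2.962 km/s.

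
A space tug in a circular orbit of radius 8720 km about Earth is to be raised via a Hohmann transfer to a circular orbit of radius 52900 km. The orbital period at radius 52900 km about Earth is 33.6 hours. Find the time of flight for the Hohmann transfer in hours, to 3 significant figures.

t = 7.47 hours

From Kepler's third law T² = 4π²r³/μ at r = 52900 km, T = 33.6 hours = 33.6 × 3600 s = 1.2096×10^5 s: μ = 4π²r³/T² = 3.99432×10^5 km³/s².
The Hohmann ellipse has a_t = (r₁ + r₂)/2 = 30810 km.
Half the transfer-orbit period gives t = π√(a_t³/μ) = 26880 s.
Converting: 26880 s ÷ 3600 s/hour = 7.47 hours.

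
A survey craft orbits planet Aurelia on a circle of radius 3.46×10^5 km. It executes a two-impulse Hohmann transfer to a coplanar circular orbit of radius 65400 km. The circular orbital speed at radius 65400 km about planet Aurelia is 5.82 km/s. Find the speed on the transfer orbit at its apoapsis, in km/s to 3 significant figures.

v = 1.43 km/s

From the circular-orbit relation v² = μ/r at r = 65400 km: μ = v²r = (5.82)² × 65400 = 2.21525×10^6 km³/s².
The Hohmann ellipse has a_t = (r₁ + r₂)/2 = 2.057×10^5 km.
At apoapsis, r = 3.460×10^5 km.
Applying v² = μ(2/r − 1/a_t): v = 1.427 km/s.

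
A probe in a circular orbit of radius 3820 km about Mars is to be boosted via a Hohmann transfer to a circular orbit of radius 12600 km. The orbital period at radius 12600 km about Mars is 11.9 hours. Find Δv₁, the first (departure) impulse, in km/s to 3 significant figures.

Δv₁ = 0.802 km/s

From Kepler's third law T² = 4π²r³/μ at r = 12600 km, T = 11.9 hours = 11.9 × 3600 s = 42840 s: μ = 4π²r³/T² = 43030.1 km³/s².
Transfer-ellipse semi-major axis a_t = (r₁ + r₂)/2 = (3820 + 12600)/2 = 8210 km.
Circular speed at r = 3820 km: v_c = √(μ/r) = 3.35625 km/s.
Vis-viva on the transfer ellipse at r = 3820 km gives v_t = √[μ(2/r − 1/a_t)] = 4.15784 km/s.
Δv₁ = |v_t − v_c| = |4.15784 − 3.35625| = 0.8016 km/s.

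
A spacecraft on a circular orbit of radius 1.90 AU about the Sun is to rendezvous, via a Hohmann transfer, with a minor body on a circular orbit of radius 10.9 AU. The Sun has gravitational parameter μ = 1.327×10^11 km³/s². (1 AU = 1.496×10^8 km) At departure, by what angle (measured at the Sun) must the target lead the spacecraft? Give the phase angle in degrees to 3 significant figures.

φ = 99.0°

In km: r₁ = 1.90 × 1.496×10^8 = 2.8424×10^8 km; r₂ = 10.9 × 1.496×10^8 = 1.63064×10^9 km.
The Hohmann ellipse has a_t = (r₁ + r₂)/2 = 9.5744×10^8 km.
Transfer time t = π√(a_t³/μ) = 2.555×10^8 s.
Target angular speed ω₂ = √(μ/r₂³) = 5.532×10^-9 rad/s.
Angle swept by the target during transfer: ω₂·t = 1.4134 rad = 80.98°.
Arrival is 180° from departure on the ellipse, so φ = 180° − 80.98° = 99.0°.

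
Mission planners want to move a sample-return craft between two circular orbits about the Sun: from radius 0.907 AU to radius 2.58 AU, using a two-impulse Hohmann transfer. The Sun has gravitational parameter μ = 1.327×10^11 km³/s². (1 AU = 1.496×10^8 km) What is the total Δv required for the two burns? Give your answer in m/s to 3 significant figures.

Δv = 11900 m/s

In km: r₁ = 0.907 × 1.496×10^8 = 1.356872×10^8 km; r₂ = 2.58 × 1.496×10^8 = 3.85968×10^8 km.
Transfer-ellipse semi-major axis a_t = (r₁ + r₂)/2 = (1.356872×10^8 + 3.85968×10^8)/2 = 2.608276×10^8 km.
At r₁ the circular-orbit speed is v₁ = √(μ/r₁) = 31.273 km/s.
On the transfer ellipse at r₁, vis-viva gives v_p = √[μ(2/r₁ − 1/a_t)] = 38.042 km/s.
First burn Δv₁ = |v_p − v₁| = 6.769 km/s.
Circular speed at r₂: v₂ = √(μ/r₂) = 18.542 km/s.
Transfer-orbit speed at r₂: v_a = √[μ(2/r₂ − 1/a_t)] = 13.374 km/s.
Second burn Δv₂ = |v₂ − v_a| = 5.168 km/s.
Δv = Δv₁ + Δv₂ = 6.769 + 5.168 = 11.94 km/s.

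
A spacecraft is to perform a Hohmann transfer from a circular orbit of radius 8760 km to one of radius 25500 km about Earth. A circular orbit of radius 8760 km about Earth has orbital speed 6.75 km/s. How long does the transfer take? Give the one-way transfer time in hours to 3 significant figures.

t = 3.10 hours

From the circular-orbit relation v² = μ/r at r = 8760 km: μ = v²r = (6.75)² × 8760 = 3.99128×10^5 km³/s².
Transfer-ellipse semi-major axis a_t = (r₁ + r₂)/2 = (8760 + 25500)/2 = 17130 km.
By Kepler's third law the transfer-orbit period is T = 2π√(a_t³/μ), so t = T/2 = 11150 s.
Converting: 11150 s ÷ 3600 s/hour = 3.10 hours.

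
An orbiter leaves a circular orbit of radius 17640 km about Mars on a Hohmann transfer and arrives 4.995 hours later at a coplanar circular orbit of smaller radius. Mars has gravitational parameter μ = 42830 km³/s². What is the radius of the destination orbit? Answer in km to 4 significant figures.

Transfer time t = 4.995 hours = 17982 s, and t = π√(a_t³/μ).
So a_t = (μ t²/π²)^(1/3) = (42830 × (17982)² / π²)^(1/3) = 11195.4 km.
Since a_t = (r₁ + r₂)/2, r₂ = 2a_t − r₁ = 2×11195.4 − 17640 = 4750.8 km.

r₂ = 4751 km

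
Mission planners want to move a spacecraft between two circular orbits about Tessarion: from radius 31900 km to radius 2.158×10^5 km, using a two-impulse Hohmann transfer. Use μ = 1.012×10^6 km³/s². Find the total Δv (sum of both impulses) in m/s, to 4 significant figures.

Δv = 2869 m/s

Semi-major axis of the transfer orbit: a_t = (31900 + 2.158×10^5)/2 = 1.2385×10^5 km.
At r₁ the circular-orbit speed is v₁ = √(μ/r₁) = 5.63242 km/s.
Transfer-orbit speed at r₁ (vis-viva): v_p = √[μ(2/r₁ − 1/a_t)] = 7.43486 km/s.
First burn Δv₁ = |v_p − v₁| = 1.8024 km/s.
At r₂, v₂ = √(μ/r₂) = 2.1655 km/s.
Transfer-orbit speed at r₂: v_a = √[μ(2/r₂ − 1/a_t)] = 1.0990 km/s.
Second burn Δv₂ = |v₂ − v_a| = 1.0665 km/s.
Total Δv = Δv₁ + Δv₂ = 2.869 km/s.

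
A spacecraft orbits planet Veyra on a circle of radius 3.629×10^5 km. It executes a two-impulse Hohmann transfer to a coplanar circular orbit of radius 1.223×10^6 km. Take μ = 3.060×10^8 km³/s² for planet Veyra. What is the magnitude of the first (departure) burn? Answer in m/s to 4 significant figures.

Δv₁ = 7025 m/s

The Hohmann ellipse has a_t = (r₁ + r₂)/2 = 7.9295×10^5 km.
Circular speed at r = 3.629×10^5 km: v_c = √(μ/r) = 29.038 km/s.
Transfer-orbit speed at the same r (vis-viva, a = a_t): v_t = √[μ(2/r − 1/a_t)] = 36.063 km/s.
Δv₁ = |v_t − v_c| = |36.063 − 29.038| = 7.025 km/s.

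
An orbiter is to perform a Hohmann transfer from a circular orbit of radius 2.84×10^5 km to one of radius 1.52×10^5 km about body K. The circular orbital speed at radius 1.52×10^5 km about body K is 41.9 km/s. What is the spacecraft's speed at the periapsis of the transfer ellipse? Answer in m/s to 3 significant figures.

v = 47800 m/s

From the circular-orbit relation v² = μ/r at r = 1.52×10^5 km: μ = v²r = (41.9)² × 1.52×10^5 = 2.66853×10^8 km³/s².
The Hohmann ellipse has a_t = (r₁ + r₂)/2 = 2.180×10^5 km.
At periapsis, r = 1.520×10^5 km.
From the vis-viva equation, v = √[μ(2/r − 1/a_t)] = 47.82 km/s.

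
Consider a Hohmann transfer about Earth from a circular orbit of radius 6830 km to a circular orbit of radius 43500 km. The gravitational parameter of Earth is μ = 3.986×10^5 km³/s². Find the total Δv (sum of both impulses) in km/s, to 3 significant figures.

Δv = 3.85 km/s

Transfer-ellipse semi-major axis a_t = (r₁ + r₂)/2 = (6830 + 43500)/2 = 25165 km.
At r₁ the circular-orbit speed is v₁ = √(μ/r₁) = 7.6394 km/s.
On the transfer ellipse at r₁, vis-viva equation gives v_p = √[μ(2/r₁ − 1/a_t)] = 10.044 km/s.
First burn Δv₁ = |v_p − v₁| = 2.405 km/s.
Circular speed at r₂: v₂ = √(μ/r₂) = 3.027 km/s.
Transfer-orbit speed at r₂: v_a = √[μ(2/r₂ − 1/a_t)] = 1.577 km/s.
Second burn Δv₂ = |v₂ − v_a| = 1.450 km/s.
Total Δv = Δv₁ + Δv₂ = 3.855 km/s.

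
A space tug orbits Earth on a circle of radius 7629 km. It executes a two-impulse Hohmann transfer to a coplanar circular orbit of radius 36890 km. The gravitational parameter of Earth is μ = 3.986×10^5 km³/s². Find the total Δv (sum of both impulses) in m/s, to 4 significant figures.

Δv = 3440 m/s

Semi-major axis of the transfer orbit: a_t = (7629 + 36890)/2 = 22259.5 km.
Circular speed at r₁: v₁ = √(μ/r₁) = √(3.986×10^5/7629) = 7.228 km/s.
Transfer-orbit speed at r₁ (v² = μ(2/r − 1/a)): v_p = √[μ(2/r₁ − 1/a_t)] = 9.305 km/s.
First burn Δv₁ = |v_p − v₁| = 2.077 km/s.
At r₂, v₂ = √(μ/r₂) = 3.287 km/s.
Transfer-orbit speed at r₂: v_a = √[μ(2/r₂ − 1/a_t)] = 1.924 km/s.
Second burn Δv₂ = |v₂ − v_a| = 1.363 km/s.
Δv = Δv₁ + Δv₂ = 2.077 + 1.363 = 3.440 km/s.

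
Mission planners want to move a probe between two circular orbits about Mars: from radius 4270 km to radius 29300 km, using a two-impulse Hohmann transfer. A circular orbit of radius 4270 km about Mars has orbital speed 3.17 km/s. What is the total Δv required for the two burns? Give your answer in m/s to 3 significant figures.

From the circular-orbit relation v² = μ/r at r = 4270 km: μ = v²r = (3.17)² × 4270 = 42908.8 km³/s².
The Hohmann ellipse has a_t = (r₁ + r₂)/2 = 16785 km.
At r₁ the circular-orbit speed is v₁ = √(μ/r₁) = 3.170 km/s.
Transfer-orbit speed at r₁ (vis-viva): v_p = √[μ(2/r₁ − 1/a_t)] = 4.188 km/s.
First burn Δv₁ = |v_p − v₁| = 1.018 km/s.
At r₂, v₂ = √(μ/r₂) = 1.2102 km/s.
Transfer-orbit speed at r₂: v_a = √[μ(2/r₂ − 1/a_t)] = 0.61037 km/s.
Second burn Δv₂ = |v₂ − v_a| = 0.5998 km/s.
Total Δv = Δv₁ + Δv₂ = 1.618 km/s.

Δv = 1620 m/s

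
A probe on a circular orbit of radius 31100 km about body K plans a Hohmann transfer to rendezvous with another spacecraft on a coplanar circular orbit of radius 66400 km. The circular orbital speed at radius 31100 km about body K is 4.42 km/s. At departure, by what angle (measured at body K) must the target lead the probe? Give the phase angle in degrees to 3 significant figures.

From the circular-orbit relation v² = μ/r at r = 31100 km: μ = v²r = (4.42)² × 31100 = 6.07582×10^5 km³/s².
The Hohmann ellipse has a_t = (r₁ + r₂)/2 = 48750 km.
The half-period of the transfer ellipse is t = π√(a_t³/μ) = 43380 s.
Target angular speed ω₂ = √(μ/r₂³) = 4.556×10^-5 rad/s.
Angle swept by the target during transfer: ω₂·t = 1.976 rad = 113.2°.
Arrival is 180° from departure on the ellipse, so φ = 180° − 113.2° = 66.8°.

φ = 66.8°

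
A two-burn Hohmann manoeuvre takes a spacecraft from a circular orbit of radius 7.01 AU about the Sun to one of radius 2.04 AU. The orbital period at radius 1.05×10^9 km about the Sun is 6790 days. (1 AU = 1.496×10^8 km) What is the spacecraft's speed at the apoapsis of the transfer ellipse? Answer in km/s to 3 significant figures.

v = 7.56 km/s

From Kepler's third law T² = 4π²r³/μ at r = 1.05×10^9 km, T = 6790 days = 6790 × 86400 s = 5.86656×10^8 s: μ = 4π²r³/T² = 1.32789×10^11 km³/s².
In km: r₁ = 7.01 × 1.496×10^8 = 1.048696×10^9 km; r₂ = 2.04 × 1.496×10^8 = 3.05184×10^8 km.
Semi-major axis of the transfer orbit: a_t = (1.048696×10^9 + 3.05184×10^8)/2 = 6.7694×10^8 km.
At apoapsis, r = 1.048696×10^9 km.
From the vis-viva equation, v = √[μ(2/r − 1/a_t)] = 7.555 km/s.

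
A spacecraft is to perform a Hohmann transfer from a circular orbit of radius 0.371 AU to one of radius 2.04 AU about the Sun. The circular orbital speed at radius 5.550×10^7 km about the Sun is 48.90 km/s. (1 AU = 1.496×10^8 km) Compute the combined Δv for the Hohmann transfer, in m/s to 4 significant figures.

From the circular-orbit relation v² = μ/r at r = 5.550×10^7 km: μ = v²r = (48.90)² × 5.550×10^7 = 1.32712×10^11 km³/s².
In km: r₁ = 0.371 × 1.496×10^8 = 5.55016×10^7 km; r₂ = 2.04 × 1.496×10^8 = 3.05184×10^8 km.
Semi-major axis of the transfer orbit: a_t = (5.55016×10^7 + 3.05184×10^8)/2 = 1.803428×10^8 km.
Circular speed at r₁: v₁ = √(μ/r₁) = √(1.32712×10^11/5.55016×10^7) = 48.899 km/s.
On the transfer ellipse at r₁, vis-viva equation gives v_p = √[μ(2/r₁ − 1/a_t)] = 63.611 km/s.
First burn Δv₁ = |v_p − v₁| = 14.712 km/s.
Circular speed at r₂: v₂ = √(μ/r₂) = 20.8533 km/s.
Transfer-orbit speed at r₂: v_a = √[μ(2/r₂ − 1/a_t)] = 11.5685 km/s.
Second burn Δv₂ = |v₂ − v_a| = 9.2848 km/s.
Δv = Δv₁ + Δv₂ = 14.712 + 9.2848 = 24.00 km/s.

Δv = 24000 m/s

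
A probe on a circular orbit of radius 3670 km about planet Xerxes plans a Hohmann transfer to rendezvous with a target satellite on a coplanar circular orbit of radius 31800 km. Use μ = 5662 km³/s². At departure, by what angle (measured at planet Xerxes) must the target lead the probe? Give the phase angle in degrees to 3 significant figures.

Semi-major axis of the transfer orbit: a_t = (3670 + 31800)/2 = 17735 km.
Transfer time t = π√(a_t³/μ) = 98608 s.
The target's mean motion on its circular orbit is ω₂ = √(μ/r₂³) = 1.3269×10^-5 rad/s.
Angle swept by the target during transfer: ω₂·t = 1.3084 rad = 74.97°.
The probe traverses 180° on the transfer ellipse, so the target must lead by 180° − 74.97° = 105°.

φ = 105°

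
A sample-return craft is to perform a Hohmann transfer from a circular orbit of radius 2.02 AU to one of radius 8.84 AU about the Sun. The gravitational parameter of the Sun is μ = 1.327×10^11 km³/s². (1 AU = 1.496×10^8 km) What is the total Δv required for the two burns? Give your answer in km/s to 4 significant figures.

In km: r₁ = 2.02 × 1.496×10^8 = 3.02192×10^8 km; r₂ = 8.84 × 1.496×10^8 = 1.322464×10^9 km.
Transfer-ellipse semi-major axis a_t = (r₁ + r₂)/2 = (3.02192×10^8 + 1.322464×10^9)/2 = 8.12328×10^8 km.
At r₁ the circular-orbit speed is v₁ = √(μ/r₁) = 20.9553 km/s.
Transfer-orbit speed at r₁ (v² = μ(2/r − 1/a)): v_p = √[μ(2/r₁ − 1/a_t)] = 26.7375 km/s.
First burn Δv₁ = |v_p − v₁| = 5.7822 km/s.
At r₂, v₂ = √(μ/r₂) = 10.0171 km/s.
Transfer-orbit speed at r₂: v_a = √[μ(2/r₂ − 1/a_t)] = 6.10969 km/s.
Second burn Δv₂ = |v₂ − v_a| = 3.9074 km/s.
Δv = Δv₁ + Δv₂ = 5.7822 + 3.9074 = 9.690 km/s.

Δv = 9.690 km/s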